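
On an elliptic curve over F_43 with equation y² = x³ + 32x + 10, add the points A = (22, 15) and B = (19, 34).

(22, 15) + (19, 34). λ = (34 - 15)/(19 - 22) ≡ 19/40 mod 43. 40⁻¹ ≡ 14 (mod 43), so λ ≡ 8.
  x = λ² - 22 - 19 = 64 - 41 ≡ 23; y = λ·(22 - 23) - 15 ≡ 20. → (23, 20)

(23, 20)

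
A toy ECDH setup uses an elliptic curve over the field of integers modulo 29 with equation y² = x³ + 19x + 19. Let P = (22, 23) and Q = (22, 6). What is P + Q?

The two points share x = 22 and their y-coordinates satisfy 23 + 6 ≡ 0 (mod 29), so they are inverses. Their sum is O.

O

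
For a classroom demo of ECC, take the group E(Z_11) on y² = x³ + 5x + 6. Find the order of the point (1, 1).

6

2P: tangent at (1, 1): λ = (3·1² + 5)/(2·1) ≡ 8/2. 2⁻¹ ≡ 6 (mod 11), so λ ≡ 8·6 ≡ 4.
  x = λ² - 1 - 1 = 16 - 2 ≡ 3; y = λ·(1 - 3) - 1 ≡ 2. → (3, 2)
3P: (3, 2) + (1, 1). λ = (1 - 2)/(1 - 3) ≡ 10/9 mod 11. 9⁻¹ ≡ 5 (mod 11), so λ ≡ 6.
  x = λ² - 3 - 1 = 36 - 4 ≡ 10; y = λ·(3 - 10) - 2 ≡ 0. → (10, 0)
4P: (10, 0) + (1, 1). λ = (1 - 0)/(1 - 10) ≡ 1/2 mod 11. 2⁻¹ ≡ 6 (mod 11), so λ ≡ 6.
  x = λ² - 10 - 1 = 36 - 11 ≡ 3; y = λ·(10 - 3) - 0 ≡ 9. → (3, 9)
5P: (3, 9) + (1, 1). λ = (1 - 9)/(1 - 3) ≡ 3/9 mod 11. 9⁻¹ ≡ 5 (mod 11), so λ ≡ 4.
  x = λ² - 3 - 1 = 16 - 4 ≡ 1; y = λ·(3 - 1) - 9 ≡ 10. → (1, 10)
6P: (1, 10) + (1, 1): same x and y₁ ≡ -y₂, so the sum is the point at infinity.
6P = the point at infinity, so the order is 6.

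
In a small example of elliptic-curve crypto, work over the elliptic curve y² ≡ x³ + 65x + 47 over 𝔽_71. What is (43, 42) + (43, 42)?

(9, 15)

tangent at (43, 42): λ = (3·43² + 65)/(2·42) ≡ 3/13. 13⁻¹ ≡ 11 (mod 71), so λ ≡ 3·11 ≡ 33.
  x = λ² - 43 - 43 = 1089 - 86 ≡ 9; y = λ·(43 - 9) - 42 ≡ 15. → (9, 15)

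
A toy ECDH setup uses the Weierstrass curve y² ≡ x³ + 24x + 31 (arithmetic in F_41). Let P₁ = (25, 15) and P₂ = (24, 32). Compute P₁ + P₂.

(35, 32)

(25, 15) + (24, 32). λ = (32 - 15)/(24 - 25) ≡ 17/40 mod 41. 40⁻¹ ≡ 40 (mod 41), so λ ≡ 24.
  x = λ² - 25 - 24 = 576 - 49 ≡ 35; y = λ·(25 - 35) - 15 ≡ 32. → (35, 32)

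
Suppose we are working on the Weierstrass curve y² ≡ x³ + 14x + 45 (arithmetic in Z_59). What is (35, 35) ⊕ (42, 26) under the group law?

(35, 35) + (42, 26). λ = (26 - 35)/(42 - 35) ≡ 50/7 mod 59. 7⁻¹ ≡ 17 (mod 59), so λ ≡ 24.
  x = λ² - 35 - 42 = 576 - 77 ≡ 27; y = λ·(35 - 27) - 35 ≡ 39. → (27, 39)

(27, 39)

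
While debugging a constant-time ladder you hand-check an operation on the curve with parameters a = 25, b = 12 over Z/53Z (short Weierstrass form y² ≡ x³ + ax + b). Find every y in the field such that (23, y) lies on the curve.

x³ + 25x + 12 = 12754 ≡ 34 (mod 53).
34 is a non-residue mod 53; no y exists.

none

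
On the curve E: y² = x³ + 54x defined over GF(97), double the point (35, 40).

(24, 52)

tangent at (35, 40): λ = (3·35² + 54)/(2·40) ≡ 43/80. 80⁻¹ ≡ 57 (mod 97), so λ ≡ 43·57 ≡ 26.
  x = λ² - 35 - 35 = 676 - 70 ≡ 24; y = λ·(35 - 24) - 40 ≡ 52. → (24, 52)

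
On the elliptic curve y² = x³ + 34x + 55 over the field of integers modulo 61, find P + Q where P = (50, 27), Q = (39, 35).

(50, 27) + (39, 35). λ = (35 - 27)/(39 - 50) ≡ 8/50 mod 61. 50⁻¹ ≡ 11 (mod 61), so λ ≡ 27.
  x = λ² - 50 - 39 = 729 - 89 ≡ 30; y = λ·(50 - 30) - 27 ≡ 25. → (30, 25)

(30, 25)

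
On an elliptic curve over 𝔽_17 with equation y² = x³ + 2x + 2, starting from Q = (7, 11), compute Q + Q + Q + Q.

Repeated addition: build up to 4Q.
2Q: tangent at (7, 11): λ = (3·7² + 2)/(2·11) ≡ 13/5. 5⁻¹ ≡ 7 (mod 17) since 5·7 = 35 ≡ 1, so λ ≡ 13·7 ≡ 6.
  x = λ² - 7 - 7 = 36 - 14 ≡ 5; y = λ·(7 - 5) - 11 ≡ 1. → (5, 1)
3Q: (5, 1) + (7, 11). λ = (11 - 1)/(7 - 5) ≡ 10/2 mod 17. 2⁻¹ ≡ 9 (mod 17), so λ ≡ 5.
  x = λ² - 5 - 7 = 25 - 12 ≡ 13; y = λ·(5 - 13) - 1 ≡ 10. → (13, 10)
4Q: (13, 10) + (7, 11). λ = (11 - 10)/(7 - 13) ≡ 1/11 mod 17. 11⁻¹ ≡ 14 (mod 17) since 11·14 = 154 ≡ 1, so λ ≡ 14.
  x = λ² - 13 - 7 = 196 - 20 ≡ 6; y = λ·(13 - 6) - 10 ≡ 3. → (6, 3)

(6, 3)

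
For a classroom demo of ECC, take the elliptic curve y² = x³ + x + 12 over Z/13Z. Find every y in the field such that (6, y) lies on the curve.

x³ + 1x + 12 = 234 ≡ 0 (mod 13).
Only y = 0 satisfies y² ≡ 0.

0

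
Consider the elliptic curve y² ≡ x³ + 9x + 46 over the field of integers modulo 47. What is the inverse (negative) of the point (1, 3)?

-(1, 3) = (1, -3 mod 47) = (1, 44).

(1, 44)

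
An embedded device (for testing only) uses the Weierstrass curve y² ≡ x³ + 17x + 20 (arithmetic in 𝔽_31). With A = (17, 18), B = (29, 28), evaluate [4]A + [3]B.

(0, 12)

First 4A:
Repeated addition: build up to 4A.
2A: tangent at (17, 18): λ = (3·17² + 17)/(2·18) ≡ 16/5. 5⁻¹ ≡ 25 (mod 31) since 5·25 = 125 ≡ 1, so λ ≡ 16·25 ≡ 28.
  x = λ² - 17 - 17 = 784 - 34 ≡ 6; y = λ·(17 - 6) - 18 ≡ 11. → (6, 11)
3A: (6, 11) + (17, 18). λ = (18 - 11)/(17 - 6) ≡ 7/11 mod 31. 11⁻¹ ≡ 17 (mod 31), so λ ≡ 26.
  x = λ² - 6 - 17 = 676 - 23 ≡ 2; y = λ·(6 - 2) - 11 ≡ 0. → (2, 0)
4A: (2, 0) + (17, 18). λ = (18 - 0)/(17 - 2) ≡ 18/15 mod 31. 15⁻¹ ≡ 29 (mod 31) since 15·29 = 435 ≡ 1, so λ ≡ 26.
  x = λ² - 2 - 17 = 676 - 19 ≡ 6; y = λ·(2 - 6) - 0 ≡ 20. → (6, 20)
4A = (6, 20).
Next 3B:
Repeated addition: build up to 3B.
2B: tangent at (29, 28): λ = (3·29² + 17)/(2·28) ≡ 29/25. 25⁻¹ ≡ 5 (mod 31), so λ ≡ 29·5 ≡ 21.
  x = λ² - 29 - 29 = 441 - 58 ≡ 11; y = λ·(29 - 11) - 28 ≡ 9. → (11, 9)
3B: (11, 9) + (29, 28). λ = (28 - 9)/(29 - 11) ≡ 19/18 mod 31. 18⁻¹ ≡ 19 (mod 31), so λ ≡ 20.
  x = λ² - 11 - 29 = 400 - 40 ≡ 19; y = λ·(11 - 19) - 9 ≡ 17. → (19, 17)
3B = (19, 17).
Finally 4A + 3B:
(6, 20) + (19, 17). λ = (17 - 20)/(19 - 6) ≡ 28/13 mod 31. 13⁻¹ ≡ 12 (mod 31), so λ ≡ 26.
  x = λ² - 6 - 19 = 676 - 25 ≡ 0; y = λ·(6 - 0) - 20 ≡ 12. → (0, 12)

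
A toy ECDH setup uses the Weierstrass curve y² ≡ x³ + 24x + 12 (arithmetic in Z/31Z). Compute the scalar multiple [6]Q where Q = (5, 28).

(22, 11)

Repeated addition: build up to 6Q.
2Q: tangent at (5, 28): λ = (3·5² + 24)/(2·28) ≡ 6/25. 25⁻¹ ≡ 5 (mod 31), so λ ≡ 6·5 ≡ 30.
  x = λ² - 5 - 5 = 900 - 10 ≡ 22; y = λ·(5 - 22) - 28 ≡ 20. → (22, 20)
3Q: (22, 20) + (5, 28). λ = (28 - 20)/(5 - 22) ≡ 8/14 mod 31. 14⁻¹ ≡ 20 (mod 31), so λ ≡ 5.
  x = λ² - 22 - 5 = 25 - 27 ≡ 29; y = λ·(22 - 29) - 20 ≡ 7. → (29, 7)
4Q: (29, 7) + (5, 28). λ = (28 - 7)/(5 - 29) ≡ 21/7 mod 31. 7⁻¹ ≡ 9 (mod 31) since 7·9 = 63 ≡ 1, so λ ≡ 3.
  x = λ² - 29 - 5 = 9 - 34 ≡ 6; y = λ·(29 - 6) - 7 ≡ 0. → (6, 0)
5Q: (6, 0) + (5, 28). λ = (28 - 0)/(5 - 6) ≡ 28/30 mod 31. 30⁻¹ ≡ 30 (mod 31) since 30·30 = 900 ≡ 1, so λ ≡ 3.
  x = λ² - 6 - 5 = 9 - 11 ≡ 29; y = λ·(6 - 29) - 0 ≡ 24. → (29, 24)
6Q: (29, 24) + (5, 28). λ = (28 - 24)/(5 - 29) ≡ 4/7 mod 31. 7⁻¹ ≡ 9 (mod 31), so λ ≡ 5.
  x = λ² - 29 - 5 = 25 - 34 ≡ 22; y = λ·(29 - 22) - 24 ≡ 11. → (22, 11)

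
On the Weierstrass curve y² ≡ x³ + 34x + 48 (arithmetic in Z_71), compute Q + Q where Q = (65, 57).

(12, 14)

tangent at (65, 57): λ = (3·65² + 34)/(2·57) ≡ 0/43. 43⁻¹ ≡ 38 (mod 71) since 43·38 = 1634 ≡ 1, so λ ≡ 0·38 ≡ 0.
  x = λ² - 65 - 65 = 0 - 130 ≡ 12; y = λ·(65 - 12) - 57 ≡ 14. → (12, 14)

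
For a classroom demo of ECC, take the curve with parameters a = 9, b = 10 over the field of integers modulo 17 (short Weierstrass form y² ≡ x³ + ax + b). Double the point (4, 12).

(8, 4)

tangent at (4, 12): λ = (3·4² + 9)/(2·12) ≡ 6/7. 7⁻¹ ≡ 5 (mod 17), so λ ≡ 6·5 ≡ 13.
  x = λ² - 4 - 4 = 169 - 8 ≡ 8; y = λ·(4 - 8) - 12 ≡ 4. → (8, 4)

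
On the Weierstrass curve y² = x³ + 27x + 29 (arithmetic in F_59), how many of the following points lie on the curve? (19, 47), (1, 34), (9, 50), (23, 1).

1

(19, 47): 47² ≡ 26, rhs ≡ 26 → on.
(1, 34): 34² ≡ 35, rhs ≡ 57 → off.
(9, 50): 50² ≡ 22, rhs ≡ 57 → off.
(23, 1): 1² ≡ 1, rhs ≡ 14 → off.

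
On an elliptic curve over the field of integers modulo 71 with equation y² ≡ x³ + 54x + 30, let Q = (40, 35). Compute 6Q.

(18, 36)

Double-and-add on 6 = (110)₂. Start with Q = (40, 35) for the leading 1-bit.
double: tangent at (40, 35): λ = (3·40² + 54)/(2·35) ≡ 26/70. 70⁻¹ ≡ 70 (mod 71), so λ ≡ 26·70 ≡ 45.
  x = λ² - 40 - 40 = 2025 - 80 ≡ 28; y = λ·(40 - 28) - 35 ≡ 8. → (28, 8)
add Q: (28, 8) + (40, 35). λ = (35 - 8)/(40 - 28) ≡ 27/12 mod 71. 12⁻¹ ≡ 6 (mod 71), so λ ≡ 20.
  x = λ² - 28 - 40 = 400 - 68 ≡ 48; y = λ·(28 - 48) - 8 ≡ 18. → (48, 18)
double: tangent at (48, 18): λ = (3·48² + 54)/(2·18) ≡ 8/36. 36⁻¹ ≡ 2 (mod 71) since 36·2 = 72 ≡ 1, so λ ≡ 8·2 ≡ 16.
  x = λ² - 48 - 48 = 256 - 96 ≡ 18; y = λ·(48 - 18) - 18 ≡ 36. → (18, 36)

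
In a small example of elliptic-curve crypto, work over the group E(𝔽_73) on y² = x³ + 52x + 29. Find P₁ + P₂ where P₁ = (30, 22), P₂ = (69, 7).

(30, 22) + (69, 7). λ = (7 - 22)/(69 - 30) ≡ 58/39 mod 73. 39⁻¹ ≡ 15 (mod 73), so λ ≡ 67.
  x = λ² - 30 - 69 = 4489 - 99 ≡ 10; y = λ·(30 - 10) - 22 ≡ 4. → (10, 4)

(10, 4)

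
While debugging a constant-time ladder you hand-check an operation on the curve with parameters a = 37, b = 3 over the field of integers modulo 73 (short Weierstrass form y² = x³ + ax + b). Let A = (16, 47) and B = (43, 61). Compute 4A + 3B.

First 4A:
Double-and-add on 4 = (100)₂. Start with A = (16, 47) for the leading 1-bit.
double: tangent at (16, 47): λ = (3·16² + 37)/(2·47) ≡ 2/21. 21⁻¹ ≡ 7 (mod 73) since 21·7 = 147 ≡ 1, so λ ≡ 2·7 ≡ 14.
  x = λ² - 16 - 16 = 196 - 32 ≡ 18; y = λ·(16 - 18) - 47 ≡ 71. → (18, 71)
double: tangent at (18, 71): λ = (3·18² + 37)/(2·71) ≡ 60/69. 69⁻¹ ≡ 18 (mod 73) since 69·18 = 1242 ≡ 1, so λ ≡ 60·18 ≡ 58.
  x = λ² - 18 - 18 = 3364 - 36 ≡ 43; y = λ·(18 - 43) - 71 ≡ 12. → (43, 12)
4A = (43, 12).
Next 3B:
Repeated addition: build up to 3B.
2B: tangent at (43, 61): λ = (3·43² + 37)/(2·61) ≡ 36/49. 49⁻¹ ≡ 3 (mod 73) since 49·3 = 147 ≡ 1, so λ ≡ 36·3 ≡ 35.
  x = λ² - 43 - 43 = 1225 - 86 ≡ 44; y = λ·(43 - 44) - 61 ≡ 50. → (44, 50)
3B: (44, 50) + (43, 61). λ = (61 - 50)/(43 - 44) ≡ 11/72 mod 73. 72⁻¹ ≡ 72 (mod 73) since 72·72 = 5184 ≡ 1, so λ ≡ 62.
  x = λ² - 44 - 43 = 3844 - 87 ≡ 34; y = λ·(44 - 34) - 50 ≡ 59. → (34, 59)
3B = (34, 59).
Finally 4A + 3B:
(43, 12) + (34, 59). λ = (59 - 12)/(34 - 43) ≡ 47/64 mod 73. 64⁻¹ ≡ 8 (mod 73) since 64·8 = 512 ≡ 1, so λ ≡ 11.
  x = λ² - 43 - 34 = 121 - 77 ≡ 44; y = λ·(43 - 44) - 12 ≡ 50. → (44, 50)

(44, 50)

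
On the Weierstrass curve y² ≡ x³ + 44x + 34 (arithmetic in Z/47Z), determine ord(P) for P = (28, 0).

2

2P: (28, 0) + (28, 0): same x and y₁ ≡ -y₂, so the sum is O.
2P = O, so the order is 2.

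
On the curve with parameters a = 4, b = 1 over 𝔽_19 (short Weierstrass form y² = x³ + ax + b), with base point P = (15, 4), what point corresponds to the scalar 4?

Double-and-add on 4 = (100)₂. Start with P = (15, 4) for the leading 1-bit.
double: tangent at (15, 4): λ = (3·15² + 4)/(2·4) ≡ 14/8. 8⁻¹ ≡ 12 (mod 19), so λ ≡ 14·12 ≡ 16.
  x = λ² - 15 - 15 = 256 - 30 ≡ 17; y = λ·(15 - 17) - 4 ≡ 2. → (17, 2)
double: tangent at (17, 2): λ = (3·17² + 4)/(2·2) ≡ 16/4. 4⁻¹ ≡ 5 (mod 19), so λ ≡ 16·5 ≡ 4.
  x = λ² - 17 - 17 = 16 - 34 ≡ 1; y = λ·(17 - 1) - 2 ≡ 5. → (1, 5)

(1, 5)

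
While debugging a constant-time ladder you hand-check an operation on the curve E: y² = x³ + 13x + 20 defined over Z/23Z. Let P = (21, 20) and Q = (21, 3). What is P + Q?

O

The two points share x = 21 and their y-coordinates satisfy 20 + 3 ≡ 0 (mod 23), so they are inverses. Their sum is O.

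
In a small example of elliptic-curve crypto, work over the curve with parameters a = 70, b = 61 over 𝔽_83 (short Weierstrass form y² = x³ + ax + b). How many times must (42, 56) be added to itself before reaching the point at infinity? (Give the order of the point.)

11

2P: tangent at (42, 56): λ = (3·42² + 70)/(2·56) ≡ 50/29. 29⁻¹ ≡ 63 (mod 83) since 29·63 = 1827 ≡ 1, so λ ≡ 50·63 ≡ 79.
  x = λ² - 42 - 42 = 6241 - 84 ≡ 15; y = λ·(42 - 15) - 56 ≡ 2. → (15, 2)
3P: (15, 2) + (42, 56). λ = (56 - 2)/(42 - 15) ≡ 54/27 mod 83. 27⁻¹ ≡ 40 (mod 83), so λ ≡ 2.
  x = λ² - 15 - 42 = 4 - 57 ≡ 30; y = λ·(15 - 30) - 2 ≡ 51. → (30, 51)
4P: (30, 51) + (42, 56). λ = (56 - 51)/(42 - 30) ≡ 5/12 mod 83. 12⁻¹ ≡ 7 (mod 83), so λ ≡ 35.
  x = λ² - 30 - 42 = 1225 - 72 ≡ 74; y = λ·(30 - 74) - 51 ≡ 69. → (74, 69)
5P: (74, 69) + (42, 56). λ = (56 - 69)/(42 - 74) ≡ 70/51 mod 83. 51⁻¹ ≡ 70 (mod 83), so λ ≡ 3.
  x = λ² - 74 - 42 = 9 - 116 ≡ 59; y = λ·(74 - 59) - 69 ≡ 59. → (59, 59)
6P: (59, 59) + (42, 56). λ = (56 - 59)/(42 - 59) ≡ 80/66 mod 83. 66⁻¹ ≡ 39 (mod 83) since 66·39 = 2574 ≡ 1, so λ ≡ 49.
  x = λ² - 59 - 42 = 2401 - 101 ≡ 59; y = λ·(59 - 59) - 59 ≡ 24. → (59, 24)
7P: (59, 24) + (42, 56). λ = (56 - 24)/(42 - 59) ≡ 32/66 mod 83. 66⁻¹ ≡ 39 (mod 83) since 66·39 = 2574 ≡ 1, so λ ≡ 3.
  x = λ² - 59 - 42 = 9 - 101 ≡ 74; y = λ·(59 - 74) - 24 ≡ 14. → (74, 14)
8P: (74, 14) + (42, 56). λ = (56 - 14)/(42 - 74) ≡ 42/51 mod 83. 51⁻¹ ≡ 70 (mod 83) since 51·70 = 3570 ≡ 1, so λ ≡ 35.
  x = λ² - 74 - 42 = 1225 - 116 ≡ 30; y = λ·(74 - 30) - 14 ≡ 32. → (30, 32)
9P: (30, 32) + (42, 56). λ = (56 - 32)/(42 - 30) ≡ 24/12 mod 83. 12⁻¹ ≡ 7 (mod 83) since 12·7 = 84 ≡ 1, so λ ≡ 2.
  x = λ² - 30 - 42 = 4 - 72 ≡ 15; y = λ·(30 - 15) - 32 ≡ 81. → (15, 81)
10P: (15, 81) + (42, 56). λ = (56 - 81)/(42 - 15) ≡ 58/27 mod 83. 27⁻¹ ≡ 40 (mod 83), so λ ≡ 79.
  x = λ² - 15 - 42 = 6241 - 57 ≡ 42; y = λ·(15 - 42) - 81 ≡ 27. → (42, 27)
11P: (42, 27) + (42, 56): same x and y₁ ≡ -y₂, so the sum is the point at infinity.
11P = the point at infinity, so the order is 11.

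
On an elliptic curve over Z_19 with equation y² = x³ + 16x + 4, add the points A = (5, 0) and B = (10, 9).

(5, 0) + (10, 9). λ = (9 - 0)/(10 - 5) ≡ 9/5 mod 19. 5⁻¹ ≡ 4 (mod 19), so λ ≡ 17.
  x = λ² - 5 - 10 = 289 - 15 ≡ 8; y = λ·(5 - 8) - 0 ≡ 6. → (8, 6)

(8, 6)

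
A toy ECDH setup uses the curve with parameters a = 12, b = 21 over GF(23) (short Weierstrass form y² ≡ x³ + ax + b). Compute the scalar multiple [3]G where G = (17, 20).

(16, 13)

Repeated addition: build up to 3G.
2G: tangent at (17, 20): λ = (3·17² + 12)/(2·20) ≡ 5/17. 17⁻¹ ≡ 19 (mod 23), so λ ≡ 5·19 ≡ 3.
  x = λ² - 17 - 17 = 9 - 34 ≡ 21; y = λ·(17 - 21) - 20 ≡ 14. → (21, 14)
3G: (21, 14) + (17, 20). λ = (20 - 14)/(17 - 21) ≡ 6/19 mod 23. 19⁻¹ ≡ 17 (mod 23) since 19·17 = 323 ≡ 1, so λ ≡ 10.
  x = λ² - 21 - 17 = 100 - 38 ≡ 16; y = λ·(21 - 16) - 14 ≡ 13. → (16, 13)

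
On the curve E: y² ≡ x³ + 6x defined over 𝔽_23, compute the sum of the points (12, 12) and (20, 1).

(12, 12) + (20, 1). λ = (1 - 12)/(20 - 12) ≡ 12/8 mod 23. 8⁻¹ ≡ 3 (mod 23), so λ ≡ 13.
  x = λ² - 12 - 20 = 169 - 32 ≡ 22; y = λ·(12 - 22) - 12 ≡ 19. → (22, 19)

(22, 19)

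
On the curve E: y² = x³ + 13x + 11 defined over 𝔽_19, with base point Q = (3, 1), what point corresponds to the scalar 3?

Repeated addition: build up to 3Q.
2Q: tangent at (3, 1): λ = (3·3² + 13)/(2·1) ≡ 2/2. 2⁻¹ ≡ 10 (mod 19), so λ ≡ 2·10 ≡ 1.
  x = λ² - 3 - 3 = 1 - 6 ≡ 14; y = λ·(3 - 14) - 1 ≡ 7. → (14, 7)
3Q: (14, 7) + (3, 1). λ = (1 - 7)/(3 - 14) ≡ 13/8 mod 19. 8⁻¹ ≡ 12 (mod 19) since 8·12 = 96 ≡ 1, so λ ≡ 4.
  x = λ² - 14 - 3 = 16 - 17 ≡ 18; y = λ·(14 - 18) - 7 ≡ 15. → (18, 15)

(18, 15)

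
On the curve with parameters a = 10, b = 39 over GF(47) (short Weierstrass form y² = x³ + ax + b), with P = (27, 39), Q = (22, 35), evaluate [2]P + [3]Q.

(35, 20)

First 2P:
Repeated addition: build up to 2P.
2P: tangent at (27, 39): λ = (3·27² + 10)/(2·39) ≡ 35/31. 31⁻¹ ≡ 44 (mod 47) since 31·44 = 1364 ≡ 1, so λ ≡ 35·44 ≡ 36.
  x = λ² - 27 - 27 = 1296 - 54 ≡ 20; y = λ·(27 - 20) - 39 ≡ 25. → (20, 25)
2P = (20, 25).
Next 3Q:
Repeated addition: build up to 3Q.
2Q: tangent at (22, 35): λ = (3·22² + 10)/(2·35) ≡ 5/23. 23⁻¹ ≡ 45 (mod 47), so λ ≡ 5·45 ≡ 37.
  x = λ² - 22 - 22 = 1369 - 44 ≡ 9; y = λ·(22 - 9) - 35 ≡ 23. → (9, 23)
3Q: (9, 23) + (22, 35). λ = (35 - 23)/(22 - 9) ≡ 12/13 mod 47. 13⁻¹ ≡ 29 (mod 47) since 13·29 = 377 ≡ 1, so λ ≡ 19.
  x = λ² - 9 - 22 = 361 - 31 ≡ 1; y = λ·(9 - 1) - 23 ≡ 35. → (1, 35)
3Q = (1, 35).
Finally 2P + 3Q:
(20, 25) + (1, 35). λ = (35 - 25)/(1 - 20) ≡ 10/28 mod 47. 28⁻¹ ≡ 42 (mod 47), so λ ≡ 44.
  x = λ² - 20 - 1 = 1936 - 21 ≡ 35; y = λ·(20 - 35) - 25 ≡ 20. → (35, 20)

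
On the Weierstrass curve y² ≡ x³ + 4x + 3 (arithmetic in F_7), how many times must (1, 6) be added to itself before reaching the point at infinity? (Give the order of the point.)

2P: tangent at (1, 6): λ = (3·1² + 4)/(2·6) ≡ 0/5. 5⁻¹ ≡ 3 (mod 7) since 5·3 = 15 ≡ 1, so λ ≡ 0·3 ≡ 0.
  x = λ² - 1 - 1 = 0 - 2 ≡ 5; y = λ·(1 - 5) - 6 ≡ 1. → (5, 1)
3P: (5, 1) + (1, 6). λ = (6 - 1)/(1 - 5) ≡ 5/3 mod 7. 3⁻¹ ≡ 5 (mod 7) since 3·5 = 15 ≡ 1, so λ ≡ 4.
  x = λ² - 5 - 1 = 16 - 6 ≡ 3; y = λ·(5 - 3) - 1 ≡ 0. → (3, 0)
4P: (3, 0) + (1, 6). λ = (6 - 0)/(1 - 3) ≡ 6/5 mod 7. 5⁻¹ ≡ 3 (mod 7), so λ ≡ 4.
  x = λ² - 3 - 1 = 16 - 4 ≡ 5; y = λ·(3 - 5) - 0 ≡ 6. → (5, 6)
5P: (5, 6) + (1, 6). λ = (6 - 6)/(1 - 5) ≡ 0/3 mod 7. 3⁻¹ ≡ 5 (mod 7), so λ ≡ 0.
  x = λ² - 5 - 1 = 0 - 6 ≡ 1; y = λ·(5 - 1) - 6 ≡ 1. → (1, 1)
6P: (1, 1) + (1, 6): same x and y₁ ≡ -y₂, so the sum is the point at infinity.
6P = the point at infinity, so the order is 6.

6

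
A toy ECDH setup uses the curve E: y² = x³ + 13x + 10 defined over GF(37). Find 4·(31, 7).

(8, 21)

Write G = (31, 7).
Repeated addition: build up to 4G.
2G: tangent at (31, 7): λ = (3·31² + 13)/(2·7) ≡ 10/14. 14⁻¹ ≡ 8 (mod 37), so λ ≡ 10·8 ≡ 6.
  x = λ² - 31 - 31 = 36 - 62 ≡ 11; y = λ·(31 - 11) - 7 ≡ 2. → (11, 2)
3G: (11, 2) + (31, 7). λ = (7 - 2)/(31 - 11) ≡ 5/20 mod 37. 20⁻¹ ≡ 13 (mod 37) since 20·13 = 260 ≡ 1, so λ ≡ 28.
  x = λ² - 11 - 31 = 784 - 42 ≡ 2; y = λ·(11 - 2) - 2 ≡ 28. → (2, 28)
4G: (2, 28) + (31, 7). λ = (7 - 28)/(31 - 2) ≡ 16/29 mod 37. 29⁻¹ ≡ 23 (mod 37), so λ ≡ 35.
  x = λ² - 2 - 31 = 1225 - 33 ≡ 8; y = λ·(2 - 8) - 28 ≡ 21. → (8, 21)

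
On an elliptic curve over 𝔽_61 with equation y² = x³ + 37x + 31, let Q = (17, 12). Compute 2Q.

tangent at (17, 12): λ = (3·17² + 37)/(2·12) ≡ 50/24. 24⁻¹ ≡ 28 (mod 61), so λ ≡ 50·28 ≡ 58.
  x = λ² - 17 - 17 = 3364 - 34 ≡ 36; y = λ·(17 - 36) - 12 ≡ 45. → (36, 45)

(36, 45)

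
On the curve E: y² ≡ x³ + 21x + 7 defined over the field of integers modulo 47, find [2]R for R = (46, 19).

(30, 1)

tangent at (46, 19): λ = (3·46² + 21)/(2·19) ≡ 24/38. 38⁻¹ ≡ 26 (mod 47) since 38·26 = 988 ≡ 1, so λ ≡ 24·26 ≡ 13.
  x = λ² - 46 - 46 = 169 - 92 ≡ 30; y = λ·(46 - 30) - 19 ≡ 1. → (30, 1)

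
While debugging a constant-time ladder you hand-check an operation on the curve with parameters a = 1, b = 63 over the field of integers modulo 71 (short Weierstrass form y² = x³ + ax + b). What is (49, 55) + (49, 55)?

(59, 13)

tangent at (49, 55): λ = (3·49² + 1)/(2·55) ≡ 33/39. 39⁻¹ ≡ 51 (mod 71), so λ ≡ 33·51 ≡ 50.
  x = λ² - 49 - 49 = 2500 - 98 ≡ 59; y = λ·(49 - 59) - 55 ≡ 13. → (59, 13)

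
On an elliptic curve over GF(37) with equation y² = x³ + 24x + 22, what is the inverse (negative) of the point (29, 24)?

(29, 13)

-(29, 24) = (29, -24 mod 37) = (29, 13).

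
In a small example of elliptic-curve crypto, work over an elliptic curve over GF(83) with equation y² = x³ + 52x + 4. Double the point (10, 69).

(11, 74)

tangent at (10, 69): λ = (3·10² + 52)/(2·69) ≡ 20/55. 55⁻¹ ≡ 80 (mod 83) since 55·80 = 4400 ≡ 1, so λ ≡ 20·80 ≡ 23.
  x = λ² - 10 - 10 = 529 - 20 ≡ 11; y = λ·(10 - 11) - 69 ≡ 74. → (11, 74)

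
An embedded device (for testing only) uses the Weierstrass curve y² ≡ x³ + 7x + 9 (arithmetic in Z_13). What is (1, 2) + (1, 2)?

(1, 11)

tangent at (1, 2): λ = (3·1² + 7)/(2·2) ≡ 10/4. 4⁻¹ ≡ 10 (mod 13), so λ ≡ 10·10 ≡ 9.
  x = λ² - 1 - 1 = 81 - 2 ≡ 1; y = λ·(1 - 1) - 2 ≡ 11. → (1, 11)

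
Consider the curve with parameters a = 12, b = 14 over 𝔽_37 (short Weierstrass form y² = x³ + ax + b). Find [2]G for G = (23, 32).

tangent at (23, 32): λ = (3·23² + 12)/(2·32) ≡ 8/27. 27⁻¹ ≡ 11 (mod 37), so λ ≡ 8·11 ≡ 14.
  x = λ² - 23 - 23 = 196 - 46 ≡ 2; y = λ·(23 - 2) - 32 ≡ 3. → (2, 3)

(2, 3)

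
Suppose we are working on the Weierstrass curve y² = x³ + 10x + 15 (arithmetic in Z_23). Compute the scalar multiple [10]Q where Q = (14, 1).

Repeated addition: build up to 10Q.
2Q: tangent at (14, 1): λ = (3·14² + 10)/(2·1) ≡ 0/2. 2⁻¹ ≡ 12 (mod 23), so λ ≡ 0·12 ≡ 0.
  x = λ² - 14 - 14 = 0 - 28 ≡ 18; y = λ·(14 - 18) - 1 ≡ 22. → (18, 22)
3Q: (18, 22) + (14, 1). λ = (1 - 22)/(14 - 18) ≡ 2/19 mod 23. 19⁻¹ ≡ 17 (mod 23), so λ ≡ 11.
  x = λ² - 18 - 14 = 121 - 32 ≡ 20; y = λ·(18 - 20) - 22 ≡ 2. → (20, 2)
4Q: (20, 2) + (14, 1). λ = (1 - 2)/(14 - 20) ≡ 22/17 mod 23. 17⁻¹ ≡ 19 (mod 23), so λ ≡ 4.
  x = λ² - 20 - 14 = 16 - 34 ≡ 5; y = λ·(20 - 5) - 2 ≡ 12. → (5, 12)
5Q: (5, 12) + (14, 1). λ = (1 - 12)/(14 - 5) ≡ 12/9 mod 23. 9⁻¹ ≡ 18 (mod 23), so λ ≡ 9.
  x = λ² - 5 - 14 = 81 - 19 ≡ 16; y = λ·(5 - 16) - 12 ≡ 4. → (16, 4)
6Q: (16, 4) + (14, 1). λ = (1 - 4)/(14 - 16) ≡ 20/21 mod 23. 21⁻¹ ≡ 11 (mod 23) since 21·11 = 231 ≡ 1, so λ ≡ 13.
  x = λ² - 16 - 14 = 169 - 30 ≡ 1; y = λ·(16 - 1) - 4 ≡ 7. → (1, 7)
7Q: (1, 7) + (14, 1). λ = (1 - 7)/(14 - 1) ≡ 17/13 mod 23. 13⁻¹ ≡ 16 (mod 23) since 13·16 = 208 ≡ 1, so λ ≡ 19.
  x = λ² - 1 - 14 = 361 - 15 ≡ 1; y = λ·(1 - 1) - 7 ≡ 16. → (1, 16)
8Q: (1, 16) + (14, 1). λ = (1 - 16)/(14 - 1) ≡ 8/13 mod 23. 13⁻¹ ≡ 16 (mod 23), so λ ≡ 13.
  x = λ² - 1 - 14 = 169 - 15 ≡ 16; y = λ·(1 - 16) - 16 ≡ 19. → (16, 19)
9Q: (16, 19) + (14, 1). λ = (1 - 19)/(14 - 16) ≡ 5/21 mod 23. 21⁻¹ ≡ 11 (mod 23) since 21·11 = 231 ≡ 1, so λ ≡ 9.
  x = λ² - 16 - 14 = 81 - 30 ≡ 5; y = λ·(16 - 5) - 19 ≡ 11. → (5, 11)
10Q: (5, 11) + (14, 1). λ = (1 - 11)/(14 - 5) ≡ 13/9 mod 23. 9⁻¹ ≡ 18 (mod 23), so λ ≡ 4.
  x = λ² - 5 - 14 = 16 - 19 ≡ 20; y = λ·(5 - 20) - 11 ≡ 21. → (20, 21)

(20, 21)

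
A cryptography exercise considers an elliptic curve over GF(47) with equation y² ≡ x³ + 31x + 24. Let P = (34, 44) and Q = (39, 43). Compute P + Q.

(6, 35)

(34, 44) + (39, 43). λ = (43 - 44)/(39 - 34) ≡ 46/5 mod 47. 5⁻¹ ≡ 19 (mod 47), so λ ≡ 28.
  x = λ² - 34 - 39 = 784 - 73 ≡ 6; y = λ·(34 - 6) - 44 ≡ 35. → (6, 35)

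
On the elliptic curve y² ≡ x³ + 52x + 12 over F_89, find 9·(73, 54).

(38, 73)

Write Q = (73, 54).
Double-and-add on 9 = (1001)₂. Start with Q = (73, 54) for the leading 1-bit.
double: tangent at (73, 54): λ = (3·73² + 52)/(2·54) ≡ 19/19. 19⁻¹ ≡ 75 (mod 89) since 19·75 = 1425 ≡ 1, so λ ≡ 19·75 ≡ 1.
  x = λ² - 73 - 73 = 1 - 146 ≡ 33; y = λ·(73 - 33) - 54 ≡ 75. → (33, 75)
double: tangent at (33, 75): λ = (3·33² + 52)/(2·75) ≡ 26/61. 61⁻¹ ≡ 54 (mod 89) since 61·54 = 3294 ≡ 1, so λ ≡ 26·54 ≡ 69.
  x = λ² - 33 - 33 = 4761 - 66 ≡ 67; y = λ·(33 - 67) - 75 ≡ 71. → (67, 71)
double: tangent at (67, 71): λ = (3·67² + 52)/(2·71) ≡ 80/53. 53⁻¹ ≡ 42 (mod 89), so λ ≡ 80·42 ≡ 67.
  x = λ² - 67 - 67 = 4489 - 134 ≡ 83; y = λ·(67 - 83) - 71 ≡ 14. → (83, 14)
add Q: (83, 14) + (73, 54). λ = (54 - 14)/(73 - 83) ≡ 40/79 mod 89. 79⁻¹ ≡ 80 (mod 89), so λ ≡ 85.
  x = λ² - 83 - 73 = 7225 - 156 ≡ 38; y = λ·(83 - 38) - 14 ≡ 73. → (38, 73)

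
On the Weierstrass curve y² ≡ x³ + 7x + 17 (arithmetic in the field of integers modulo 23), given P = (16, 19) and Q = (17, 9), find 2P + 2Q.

(17, 14)

First 2P:
Repeated addition: build up to 2P.
2P: tangent at (16, 19): λ = (3·16² + 7)/(2·19) ≡ 16/15. 15⁻¹ ≡ 20 (mod 23) since 15·20 = 300 ≡ 1, so λ ≡ 16·20 ≡ 21.
  x = λ² - 16 - 16 = 441 - 32 ≡ 18; y = λ·(16 - 18) - 19 ≡ 8. → (18, 8)
2P = (18, 8).
Next 2Q:
Repeated addition: build up to 2Q.
2Q: tangent at (17, 9): λ = (3·17² + 7)/(2·9) ≡ 0/18. 18⁻¹ ≡ 9 (mod 23), so λ ≡ 0·9 ≡ 0.
  x = λ² - 17 - 17 = 0 - 34 ≡ 12; y = λ·(17 - 12) - 9 ≡ 14. → (12, 14)
2Q = (12, 14).
Finally 2P + 2Q:
(18, 8) + (12, 14). λ = (14 - 8)/(12 - 18) ≡ 6/17 mod 23. 17⁻¹ ≡ 19 (mod 23), so λ ≡ 22.
  x = λ² - 18 - 12 = 484 - 30 ≡ 17; y = λ·(18 - 17) - 8 ≡ 14. → (17, 14)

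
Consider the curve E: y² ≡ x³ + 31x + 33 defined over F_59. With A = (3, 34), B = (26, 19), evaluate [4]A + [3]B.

(17, 35)

First 4A:
Repeated addition: build up to 4A.
2A: tangent at (3, 34): λ = (3·3² + 31)/(2·34) ≡ 58/9. 9⁻¹ ≡ 46 (mod 59), so λ ≡ 58·46 ≡ 13.
  x = λ² - 3 - 3 = 169 - 6 ≡ 45; y = λ·(3 - 45) - 34 ≡ 10. → (45, 10)
3A: (45, 10) + (3, 34). λ = (34 - 10)/(3 - 45) ≡ 24/17 mod 59. 17⁻¹ ≡ 7 (mod 59), so λ ≡ 50.
  x = λ² - 45 - 3 = 2500 - 48 ≡ 33; y = λ·(45 - 33) - 10 ≡ 0. → (33, 0)
4A: (33, 0) + (3, 34). λ = (34 - 0)/(3 - 33) ≡ 34/29 mod 59. 29⁻¹ ≡ 57 (mod 59) since 29·57 = 1653 ≡ 1, so λ ≡ 50.
  x = λ² - 33 - 3 = 2500 - 36 ≡ 45; y = λ·(33 - 45) - 0 ≡ 49. → (45, 49)
4A = (45, 49).
Next 3B:
Repeated addition: build up to 3B.
2B: tangent at (26, 19): λ = (3·26² + 31)/(2·19) ≡ 53/38. 38⁻¹ ≡ 14 (mod 59) since 38·14 = 532 ≡ 1, so λ ≡ 53·14 ≡ 34.
  x = λ² - 26 - 26 = 1156 - 52 ≡ 42; y = λ·(26 - 42) - 19 ≡ 27. → (42, 27)
3B: (42, 27) + (26, 19). λ = (19 - 27)/(26 - 42) ≡ 51/43 mod 59. 43⁻¹ ≡ 11 (mod 59), so λ ≡ 30.
  x = λ² - 42 - 26 = 900 - 68 ≡ 6; y = λ·(42 - 6) - 27 ≡ 50. → (6, 50)
3B = (6, 50).
Finally 4A + 3B:
(45, 49) + (6, 50). λ = (50 - 49)/(6 - 45) ≡ 1/20 mod 59. 20⁻¹ ≡ 3 (mod 59), so λ ≡ 3.
  x = λ² - 45 - 6 = 9 - 51 ≡ 17; y = λ·(45 - 17) - 49 ≡ 35. → (17, 35)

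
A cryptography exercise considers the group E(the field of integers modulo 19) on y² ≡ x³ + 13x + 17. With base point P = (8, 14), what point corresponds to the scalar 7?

Repeated addition: build up to 7P.
2P: tangent at (8, 14): λ = (3·8² + 13)/(2·14) ≡ 15/9. 9⁻¹ ≡ 17 (mod 19), so λ ≡ 15·17 ≡ 8.
  x = λ² - 8 - 8 = 64 - 16 ≡ 10; y = λ·(8 - 10) - 14 ≡ 8. → (10, 8)
3P: (10, 8) + (8, 14). λ = (14 - 8)/(8 - 10) ≡ 6/17 mod 19. 17⁻¹ ≡ 9 (mod 19) since 17·9 = 153 ≡ 1, so λ ≡ 16.
  x = λ² - 10 - 8 = 256 - 18 ≡ 10; y = λ·(10 - 10) - 8 ≡ 11. → (10, 11)
4P: (10, 11) + (8, 14). λ = (14 - 11)/(8 - 10) ≡ 3/17 mod 19. 17⁻¹ ≡ 9 (mod 19) since 17·9 = 153 ≡ 1, so λ ≡ 8.
  x = λ² - 10 - 8 = 64 - 18 ≡ 8; y = λ·(10 - 8) - 11 ≡ 5. → (8, 5)
5P: (8, 5) + (8, 14): same x and y₁ ≡ -y₂, so the sum is O.
6P: O + (8, 14) = (8, 14) (identity).
7P: tangent at (8, 14): λ = (3·8² + 13)/(2·14) ≡ 15/9. 9⁻¹ ≡ 17 (mod 19) since 9·17 = 153 ≡ 1, so λ ≡ 15·17 ≡ 8.
  x = λ² - 8 - 8 = 64 - 16 ≡ 10; y = λ·(8 - 10) - 14 ≡ 8. → (10, 8)

(10, 8)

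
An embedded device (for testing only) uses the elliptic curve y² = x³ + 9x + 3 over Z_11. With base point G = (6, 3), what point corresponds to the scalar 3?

Repeated addition: build up to 3G.
2G: tangent at (6, 3): λ = (3·6² + 9)/(2·3) ≡ 7/6. 6⁻¹ ≡ 2 (mod 11), so λ ≡ 7·2 ≡ 3.
  x = λ² - 6 - 6 = 9 - 12 ≡ 8; y = λ·(6 - 8) - 3 ≡ 2. → (8, 2)
3G: (8, 2) + (6, 3). λ = (3 - 2)/(6 - 8) ≡ 1/9 mod 11. 9⁻¹ ≡ 5 (mod 11), so λ ≡ 5.
  x = λ² - 8 - 6 = 25 - 14 ≡ 0; y = λ·(8 - 0) - 2 ≡ 5. → (0, 5)

(0, 5)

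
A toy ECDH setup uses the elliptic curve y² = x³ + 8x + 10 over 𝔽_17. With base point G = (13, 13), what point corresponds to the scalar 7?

Repeated addition: build up to 7G.
2G: tangent at (13, 13): λ = (3·13² + 8)/(2·13) ≡ 5/9. 9⁻¹ ≡ 2 (mod 17), so λ ≡ 5·2 ≡ 10.
  x = λ² - 13 - 13 = 100 - 26 ≡ 6; y = λ·(13 - 6) - 13 ≡ 6. → (6, 6)
3G: (6, 6) + (13, 13). λ = (13 - 6)/(13 - 6) ≡ 7/7 mod 17. 7⁻¹ ≡ 5 (mod 17), so λ ≡ 1.
  x = λ² - 6 - 13 = 1 - 19 ≡ 16; y = λ·(6 - 16) - 6 ≡ 1. → (16, 1)
4G: (16, 1) + (13, 13). λ = (13 - 1)/(13 - 16) ≡ 12/14 mod 17. 14⁻¹ ≡ 11 (mod 17) since 14·11 = 154 ≡ 1, so λ ≡ 13.
  x = λ² - 16 - 13 = 169 - 29 ≡ 4; y = λ·(16 - 4) - 1 ≡ 2. → (4, 2)
5G: (4, 2) + (13, 13). λ = (13 - 2)/(13 - 4) ≡ 11/9 mod 17. 9⁻¹ ≡ 2 (mod 17), so λ ≡ 5.
  x = λ² - 4 - 13 = 25 - 17 ≡ 8; y = λ·(4 - 8) - 2 ≡ 12. → (8, 12)
6G: (8, 12) + (13, 13). λ = (13 - 12)/(13 - 8) ≡ 1/5 mod 17. 5⁻¹ ≡ 7 (mod 17), so λ ≡ 7.
  x = λ² - 8 - 13 = 49 - 21 ≡ 11; y = λ·(8 - 11) - 12 ≡ 1. → (11, 1)
7G: (11, 1) + (13, 13). λ = (13 - 1)/(13 - 11) ≡ 12/2 mod 17. 2⁻¹ ≡ 9 (mod 17), so λ ≡ 6.
  x = λ² - 11 - 13 = 36 - 24 ≡ 12; y = λ·(11 - 12) - 1 ≡ 10. → (12, 10)

(12, 10)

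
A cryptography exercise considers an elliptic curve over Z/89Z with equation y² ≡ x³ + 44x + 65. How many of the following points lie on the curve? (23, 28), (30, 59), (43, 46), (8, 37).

(23, 28): 28² ≡ 72, rhs ≡ 72 → on.
(30, 59): 59² ≡ 10, rhs ≡ 83 → off.
(43, 46): 46² ≡ 69, rhs ≡ 29 → off.
(8, 37): 37² ≡ 34, rhs ≡ 39 → off.

1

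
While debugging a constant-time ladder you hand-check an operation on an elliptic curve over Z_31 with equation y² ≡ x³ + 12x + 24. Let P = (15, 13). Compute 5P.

Double-and-add on 5 = (101)₂. Start with P = (15, 13) for the leading 1-bit.
double: tangent at (15, 13): λ = (3·15² + 12)/(2·13) ≡ 5/26. 26⁻¹ ≡ 6 (mod 31), so λ ≡ 5·6 ≡ 30.
  x = λ² - 15 - 15 = 900 - 30 ≡ 2; y = λ·(15 - 2) - 13 ≡ 5. → (2, 5)
double: tangent at (2, 5): λ = (3·2² + 12)/(2·5) ≡ 24/10. 10⁻¹ ≡ 28 (mod 31), so λ ≡ 24·28 ≡ 21.
  x = λ² - 2 - 2 = 441 - 4 ≡ 3; y = λ·(2 - 3) - 5 ≡ 5. → (3, 5)
add P: (3, 5) + (15, 13). λ = (13 - 5)/(15 - 3) ≡ 8/12 mod 31. 12⁻¹ ≡ 13 (mod 31) since 12·13 = 156 ≡ 1, so λ ≡ 11.
  x = λ² - 3 - 15 = 121 - 18 ≡ 10; y = λ·(3 - 10) - 5 ≡ 11. → (10, 11)

(10, 11)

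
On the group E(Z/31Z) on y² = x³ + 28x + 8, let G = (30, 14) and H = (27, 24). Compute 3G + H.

(8, 0)

First 3G:
Repeated addition: build up to 3G.
2G: tangent at (30, 14): λ = (3·30² + 28)/(2·14) ≡ 0/28. 28⁻¹ ≡ 10 (mod 31) since 28·10 = 280 ≡ 1, so λ ≡ 0·10 ≡ 0.
  x = λ² - 30 - 30 = 0 - 60 ≡ 2; y = λ·(30 - 2) - 14 ≡ 17. → (2, 17)
3G: (2, 17) + (30, 14). λ = (14 - 17)/(30 - 2) ≡ 28/28 mod 31. 28⁻¹ ≡ 10 (mod 31) since 28·10 = 280 ≡ 1, so λ ≡ 1.
  x = λ² - 2 - 30 = 1 - 32 ≡ 0; y = λ·(2 - 0) - 17 ≡ 16. → (0, 16)
3G = (0, 16).
Finally 3G + H:
(0, 16) + (27, 24). λ = (24 - 16)/(27 - 0) ≡ 8/27 mod 31. 27⁻¹ ≡ 23 (mod 31), so λ ≡ 29.
  x = λ² - 0 - 27 = 841 - 27 ≡ 8; y = λ·(0 - 8) - 16 ≡ 0. → (8, 0)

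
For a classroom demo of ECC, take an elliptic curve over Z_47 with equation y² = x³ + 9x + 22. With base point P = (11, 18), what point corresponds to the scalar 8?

Repeated addition: build up to 8P.
2P: tangent at (11, 18): λ = (3·11² + 9)/(2·18) ≡ 43/36. 36⁻¹ ≡ 17 (mod 47) since 36·17 = 612 ≡ 1, so λ ≡ 43·17 ≡ 26.
  x = λ² - 11 - 11 = 676 - 22 ≡ 43; y = λ·(11 - 43) - 18 ≡ 43. → (43, 43)
3P: (43, 43) + (11, 18). λ = (18 - 43)/(11 - 43) ≡ 22/15 mod 47. 15⁻¹ ≡ 22 (mod 47), so λ ≡ 14.
  x = λ² - 43 - 11 = 196 - 54 ≡ 1; y = λ·(43 - 1) - 43 ≡ 28. → (1, 28)
4P: (1, 28) + (11, 18). λ = (18 - 28)/(11 - 1) ≡ 37/10 mod 47. 10⁻¹ ≡ 33 (mod 47) since 10·33 = 330 ≡ 1, so λ ≡ 46.
  x = λ² - 1 - 11 = 2116 - 12 ≡ 36; y = λ·(1 - 36) - 28 ≡ 7. → (36, 7)
5P: (36, 7) + (11, 18). λ = (18 - 7)/(11 - 36) ≡ 11/22 mod 47. 22⁻¹ ≡ 15 (mod 47) since 22·15 = 330 ≡ 1, so λ ≡ 24.
  x = λ² - 36 - 11 = 576 - 47 ≡ 12; y = λ·(36 - 12) - 7 ≡ 5. → (12, 5)
6P: (12, 5) + (11, 18). λ = (18 - 5)/(11 - 12) ≡ 13/46 mod 47. 46⁻¹ ≡ 46 (mod 47), so λ ≡ 34.
  x = λ² - 12 - 11 = 1156 - 23 ≡ 5; y = λ·(12 - 5) - 5 ≡ 45. → (5, 45)
7P: (5, 45) + (11, 18). λ = (18 - 45)/(11 - 5) ≡ 20/6 mod 47. 6⁻¹ ≡ 8 (mod 47), so λ ≡ 19.
  x = λ² - 5 - 11 = 361 - 16 ≡ 16; y = λ·(5 - 16) - 45 ≡ 28. → (16, 28)
8P: (16, 28) + (11, 18). λ = (18 - 28)/(11 - 16) ≡ 37/42 mod 47. 42⁻¹ ≡ 28 (mod 47) since 42·28 = 1176 ≡ 1, so λ ≡ 2.
  x = λ² - 16 - 11 = 4 - 27 ≡ 24; y = λ·(16 - 24) - 28 ≡ 3. → (24, 3)

(24, 3)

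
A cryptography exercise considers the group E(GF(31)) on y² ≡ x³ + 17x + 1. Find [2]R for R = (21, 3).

tangent at (21, 3): λ = (3·21² + 17)/(2·3) ≡ 7/6. 6⁻¹ ≡ 26 (mod 31) since 6·26 = 156 ≡ 1, so λ ≡ 7·26 ≡ 27.
  x = λ² - 21 - 21 = 729 - 42 ≡ 5; y = λ·(21 - 5) - 3 ≡ 26. → (5, 26)

(5, 26)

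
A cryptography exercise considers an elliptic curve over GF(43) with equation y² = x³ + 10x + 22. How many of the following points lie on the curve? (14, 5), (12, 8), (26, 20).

(14, 5): 5² ≡ 25, rhs ≡ 25 → on.
(12, 8): 8² ≡ 21, rhs ≡ 21 → on.
(26, 20): 20² ≡ 13, rhs ≡ 13 → on.

3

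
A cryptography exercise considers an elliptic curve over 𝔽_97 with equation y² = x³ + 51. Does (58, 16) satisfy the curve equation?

no

y² = 16² ≡ 62; x³ + 0x + 51 = 195163 ≡ 96 (mod 97). 62 ≠ 96.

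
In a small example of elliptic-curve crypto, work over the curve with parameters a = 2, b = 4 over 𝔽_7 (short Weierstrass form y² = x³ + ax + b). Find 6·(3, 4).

(3, 4)

Write G = (3, 4).
Repeated addition: build up to 6G.
2G: tangent at (3, 4): λ = (3·3² + 2)/(2·4) ≡ 1/1. 1⁻¹ ≡ 1 (mod 7), so λ ≡ 1·1 ≡ 1.
  x = λ² - 3 - 3 = 1 - 6 ≡ 2; y = λ·(3 - 2) - 4 ≡ 4. → (2, 4)
3G: (2, 4) + (3, 4). λ = (4 - 4)/(3 - 2) ≡ 0/1 mod 7. 1⁻¹ ≡ 1 (mod 7), so λ ≡ 0.
  x = λ² - 2 - 3 = 0 - 5 ≡ 2; y = λ·(2 - 2) - 4 ≡ 3. → (2, 3)
4G: (2, 3) + (3, 4). λ = (4 - 3)/(3 - 2) ≡ 1/1 mod 7. 1⁻¹ ≡ 1 (mod 7) since 1·1 = 1 ≡ 1, so λ ≡ 1.
  x = λ² - 2 - 3 = 1 - 5 ≡ 3; y = λ·(2 - 3) - 3 ≡ 3. → (3, 3)
5G: (3, 3) + (3, 4): same x and y₁ ≡ -y₂, so the sum is O.
6G: O + (3, 4) = (3, 4) (identity).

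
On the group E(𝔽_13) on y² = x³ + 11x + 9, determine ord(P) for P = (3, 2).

3

2P: tangent at (3, 2): λ = (3·3² + 11)/(2·2) ≡ 12/4. 4⁻¹ ≡ 10 (mod 13), so λ ≡ 12·10 ≡ 3.
  x = λ² - 3 - 3 = 9 - 6 ≡ 3; y = λ·(3 - 3) - 2 ≡ 11. → (3, 11)
3P: (3, 11) + (3, 2): same x and y₁ ≡ -y₂, so the sum is ∞.
3P = ∞, so the order is 3.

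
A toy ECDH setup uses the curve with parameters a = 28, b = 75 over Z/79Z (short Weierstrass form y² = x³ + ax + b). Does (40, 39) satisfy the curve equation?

yes

y² = 39² ≡ 20; x³ + 28x + 75 = 65195 ≡ 20 (mod 79). 20 = 20.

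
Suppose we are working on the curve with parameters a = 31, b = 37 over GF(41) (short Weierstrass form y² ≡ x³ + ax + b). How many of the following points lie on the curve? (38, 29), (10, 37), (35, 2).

(38, 29): 29² ≡ 21, rhs ≡ 40 → off.
(10, 37): 37² ≡ 16, rhs ≡ 35 → off.
(35, 2): 2² ≡ 4, rhs ≡ 4 → on.

1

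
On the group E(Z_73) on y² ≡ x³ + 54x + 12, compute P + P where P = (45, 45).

tangent at (45, 45): λ = (3·45² + 54)/(2·45) ≡ 70/17. 17⁻¹ ≡ 43 (mod 73), so λ ≡ 70·43 ≡ 17.
  x = λ² - 45 - 45 = 289 - 90 ≡ 53; y = λ·(45 - 53) - 45 ≡ 38. → (53, 38)

(53, 38)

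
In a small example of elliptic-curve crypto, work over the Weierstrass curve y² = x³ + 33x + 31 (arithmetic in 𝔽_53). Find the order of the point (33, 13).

7

2P: tangent at (33, 13): λ = (3·33² + 33)/(2·13) ≡ 14/26. 26⁻¹ ≡ 51 (mod 53), so λ ≡ 14·51 ≡ 25.
  x = λ² - 33 - 33 = 625 - 66 ≡ 29; y = λ·(33 - 29) - 13 ≡ 34. → (29, 34)
3P: (29, 34) + (33, 13). λ = (13 - 34)/(33 - 29) ≡ 32/4 mod 53. 4⁻¹ ≡ 40 (mod 53), so λ ≡ 8.
  x = λ² - 29 - 33 = 64 - 62 ≡ 2; y = λ·(29 - 2) - 34 ≡ 23. → (2, 23)
4P: (2, 23) + (33, 13). λ = (13 - 23)/(33 - 2) ≡ 43/31 mod 53. 31⁻¹ ≡ 12 (mod 53) since 31·12 = 372 ≡ 1, so λ ≡ 39.
  x = λ² - 2 - 33 = 1521 - 35 ≡ 2; y = λ·(2 - 2) - 23 ≡ 30. → (2, 30)
5P: (2, 30) + (33, 13). λ = (13 - 30)/(33 - 2) ≡ 36/31 mod 53. 31⁻¹ ≡ 12 (mod 53), so λ ≡ 8.
  x = λ² - 2 - 33 = 64 - 35 ≡ 29; y = λ·(2 - 29) - 30 ≡ 19. → (29, 19)
6P: (29, 19) + (33, 13). λ = (13 - 19)/(33 - 29) ≡ 47/4 mod 53. 4⁻¹ ≡ 40 (mod 53), so λ ≡ 25.
  x = λ² - 29 - 33 = 625 - 62 ≡ 33; y = λ·(29 - 33) - 19 ≡ 40. → (33, 40)
7P: (33, 40) + (33, 13): same x and y₁ ≡ -y₂, so the sum is 𝒪.
7P = 𝒪, so the order is 7.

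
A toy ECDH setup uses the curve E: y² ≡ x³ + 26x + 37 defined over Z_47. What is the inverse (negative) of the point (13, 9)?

-(13, 9) = (13, -9 mod 47) = (13, 38).

(13, 38)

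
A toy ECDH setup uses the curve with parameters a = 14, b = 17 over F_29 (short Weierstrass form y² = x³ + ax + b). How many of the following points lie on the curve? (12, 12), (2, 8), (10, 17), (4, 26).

(12, 12): 12² ≡ 28, rhs ≡ 28 → on.
(2, 8): 8² ≡ 6, rhs ≡ 24 → off.
(10, 17): 17² ≡ 28, rhs ≡ 26 → off.
(4, 26): 26² ≡ 9, rhs ≡ 21 → off.

1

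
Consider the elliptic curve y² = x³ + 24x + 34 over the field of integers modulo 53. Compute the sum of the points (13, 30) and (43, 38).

(39, 9)

(13, 30) + (43, 38). λ = (38 - 30)/(43 - 13) ≡ 8/30 mod 53. 30⁻¹ ≡ 23 (mod 53) since 30·23 = 690 ≡ 1, so λ ≡ 25.
  x = λ² - 13 - 43 = 625 - 56 ≡ 39; y = λ·(13 - 39) - 30 ≡ 9. → (39, 9)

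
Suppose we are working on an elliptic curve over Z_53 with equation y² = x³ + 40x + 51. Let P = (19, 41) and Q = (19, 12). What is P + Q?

O

The two points share x = 19 and their y-coordinates satisfy 41 + 12 ≡ 0 (mod 53), so they are inverses. Their sum is O.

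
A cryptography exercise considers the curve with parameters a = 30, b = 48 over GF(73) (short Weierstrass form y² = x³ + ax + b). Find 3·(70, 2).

Write Q = (70, 2).
Repeated addition: build up to 3Q.
2Q: tangent at (70, 2): λ = (3·70² + 30)/(2·2) ≡ 57/4. 4⁻¹ ≡ 55 (mod 73) since 4·55 = 220 ≡ 1, so λ ≡ 57·55 ≡ 69.
  x = λ² - 70 - 70 = 4761 - 140 ≡ 22; y = λ·(70 - 22) - 2 ≡ 25. → (22, 25)
3Q: (22, 25) + (70, 2). λ = (2 - 25)/(70 - 22) ≡ 50/48 mod 73. 48⁻¹ ≡ 35 (mod 73), so λ ≡ 71.
  x = λ² - 22 - 70 = 5041 - 92 ≡ 58; y = λ·(22 - 58) - 25 ≡ 47. → (58, 47)

(58, 47)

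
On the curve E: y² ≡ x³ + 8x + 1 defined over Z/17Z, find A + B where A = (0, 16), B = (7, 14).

(8, 13)

(0, 16) + (7, 14). λ = (14 - 16)/(7 - 0) ≡ 15/7 mod 17. 7⁻¹ ≡ 5 (mod 17), so λ ≡ 7.
  x = λ² - 0 - 7 = 49 - 7 ≡ 8; y = λ·(0 - 8) - 16 ≡ 13. → (8, 13)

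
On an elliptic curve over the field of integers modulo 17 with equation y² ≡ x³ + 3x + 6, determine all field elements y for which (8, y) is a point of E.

7, 10

x³ + 3x + 6 = 542 ≡ 15 (mod 17).
Square roots of 15 mod 17: 7 and 10 (since 7² = 49 ≡ 15).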